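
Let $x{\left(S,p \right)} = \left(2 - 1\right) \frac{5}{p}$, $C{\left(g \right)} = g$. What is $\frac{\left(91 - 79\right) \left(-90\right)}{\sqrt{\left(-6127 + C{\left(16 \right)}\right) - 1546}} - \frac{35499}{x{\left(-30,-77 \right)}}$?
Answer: $\frac{2733423}{5} + \frac{1080 i \sqrt{7657}}{7657} \approx 5.4669 \cdot 10^{5} + 12.342 i$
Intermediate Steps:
$x{\left(S,p \right)} = \frac{5}{p}$ ($x{\left(S,p \right)} = 1 \frac{5}{p} = \frac{5}{p}$)
$\frac{\left(91 - 79\right) \left(-90\right)}{\sqrt{\left(-6127 + C{\left(16 \right)}\right) - 1546}} - \frac{35499}{x{\left(-30,-77 \right)}} = \frac{\left(91 - 79\right) \left(-90\right)}{\sqrt{\left(-6127 + 16\right) - 1546}} - \frac{35499}{5 \frac{1}{-77}} = \frac{12 \left(-90\right)}{\sqrt{-6111 - 1546}} - \frac{35499}{5 \left(- \frac{1}{77}\right)} = - \frac{1080}{\sqrt{-7657}} - \frac{35499}{- \frac{5}{77}} = - \frac{1080}{i \sqrt{7657}} - - \frac{2733423}{5} = - 1080 \left(- \frac{i \sqrt{7657}}{7657}\right) + \frac{2733423}{5} = \frac{1080 i \sqrt{7657}}{7657} + \frac{2733423}{5} = \frac{2733423}{5} + \frac{1080 i \sqrt{7657}}{7657}$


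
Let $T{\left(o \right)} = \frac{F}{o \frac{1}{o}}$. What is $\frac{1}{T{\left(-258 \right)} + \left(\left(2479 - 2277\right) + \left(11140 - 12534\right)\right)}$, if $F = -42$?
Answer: $- \frac{1}{1234} \approx -0.00081037$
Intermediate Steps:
$T{\left(o \right)} = -42$ ($T{\left(o \right)} = - \frac{42}{o \frac{1}{o}} = - \frac{42}{1} = \left(-42\right) 1 = -42$)
$\frac{1}{T{\left(-258 \right)} + \left(\left(2479 - 2277\right) + \left(11140 - 12534\right)\right)} = \frac{1}{-42 + \left(\left(2479 - 2277\right) + \left(11140 - 12534\right)\right)} = \frac{1}{-42 + \left(202 - 1394\right)} = \frac{1}{-42 - 1192} = \frac{1}{-1234} = - \frac{1}{1234}$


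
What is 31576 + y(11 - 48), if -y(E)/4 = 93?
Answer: 31204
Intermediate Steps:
y(E) = -372 (y(E) = -4*93 = -372)
31576 + y(11 - 48) = 31576 - 372 = 31204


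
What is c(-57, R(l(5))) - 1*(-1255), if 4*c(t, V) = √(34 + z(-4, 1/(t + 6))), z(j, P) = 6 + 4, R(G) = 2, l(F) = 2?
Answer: 1255 + √11/2 ≈ 1256.7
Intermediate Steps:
z(j, P) = 10
c(t, V) = √11/2 (c(t, V) = √(34 + 10)/4 = √44/4 = (2*√11)/4 = √11/2)
c(-57, R(l(5))) - 1*(-1255) = √11/2 - 1*(-1255) = √11/2 + 1255 = 1255 + √11/2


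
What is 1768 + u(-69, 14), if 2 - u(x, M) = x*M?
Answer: 2736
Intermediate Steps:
u(x, M) = 2 - M*x (u(x, M) = 2 - x*M = 2 - M*x)
1768 + u(-69, 14) = 1768 + (2 - 1*14*(-69)) = 1768 + (2 + 966) = 1768 + 968 = 2736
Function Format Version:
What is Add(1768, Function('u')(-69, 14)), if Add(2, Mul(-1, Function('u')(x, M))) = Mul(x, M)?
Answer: 2736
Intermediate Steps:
Function('u')(x, M) = Add(2, Mul(-1, M, x)) (Function('u')(x, M) = Add(2, Mul(-1, Mul(x, M))) = Add(2, Mul(-1, Mul(M, x))) = Add(2, Mul(-1, M, x)))
Add(1768, Function('u')(-69, 14)) = Add(1768, Add(2, Mul(-1, 14, -69))) = Add(1768, Add(2, 966)) = Add(1768, 968) = 2736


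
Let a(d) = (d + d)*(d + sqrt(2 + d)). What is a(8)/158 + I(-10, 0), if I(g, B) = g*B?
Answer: 64/79 + 8*sqrt(10)/79 ≈ 1.1304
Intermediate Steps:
I(g, B) = B*g
a(d) = 2*d*(d + sqrt(2 + d)) (a(d) = (2*d)*(d + sqrt(2 + d)) = 2*d*(d + sqrt(2 + d)))
a(8)/158 + I(-10, 0) = (2*8*(8 + sqrt(2 + 8)))/158 + 0*(-10) = (2*8*(8 + sqrt(10)))*(1/158) + 0 = (128 + 16*sqrt(10))*(1/158) + 0 = (64/79 + 8*sqrt(10)/79) + 0 = 64/79 + 8*sqrt(10)/79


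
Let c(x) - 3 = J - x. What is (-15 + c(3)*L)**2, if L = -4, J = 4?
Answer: 961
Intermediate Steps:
c(x) = 7 - x (c(x) = 3 + (4 - x) = 7 - x)
(-15 + c(3)*L)**2 = (-15 + (7 - 1*3)*(-4))**2 = (-15 + (7 - 3)*(-4))**2 = (-15 + 4*(-4))**2 = (-15 - 16)**2 = (-31)**2 = 961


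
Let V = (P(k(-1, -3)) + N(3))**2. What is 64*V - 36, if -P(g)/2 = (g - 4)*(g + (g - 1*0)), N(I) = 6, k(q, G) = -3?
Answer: 389340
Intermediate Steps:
P(g) = -4*g*(-4 + g) (P(g) = -2*(g - 4)*(g + (g - 1*0)) = -2*(-4 + g)*(g + (g + 0)) = -2*(-4 + g)*(g + g) = -2*(-4 + g)*2*g = -4*g*(-4 + g))
V = 6084 (V = (4*(-3)*(4 - 1*(-3)) + 6)**2 = (4*(-3)*(4 + 3) + 6)**2 = (4*(-3)*7 + 6)**2 = (-84 + 6)**2 = (-78)**2 = 6084)
64*V - 36 = 64*6084 - 36 = 389376 - 36 = 389340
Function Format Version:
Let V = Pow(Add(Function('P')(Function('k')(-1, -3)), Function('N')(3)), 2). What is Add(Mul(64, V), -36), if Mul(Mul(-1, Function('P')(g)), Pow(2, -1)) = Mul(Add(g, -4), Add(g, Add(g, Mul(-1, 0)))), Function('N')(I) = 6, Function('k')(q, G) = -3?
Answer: 389340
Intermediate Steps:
Function('P')(g) = Mul(-4, g, Add(-4, g)) (Function('P')(g) = Mul(-2, Mul(Add(g, -4), Add(g, Add(g, Mul(-1, 0))))) = Mul(-2, Mul(Add(-4, g), Add(g, Add(g, 0)))) = Mul(-2, Mul(Add(-4, g), Add(g, g))) = Mul(-2, Mul(Add(-4, g), Mul(2, g))) = Mul(-2, Mul(2, g, Add(-4, g))) = Mul(-4, g, Add(-4, g)))
V = 6084 (V = Pow(Add(Mul(4, -3, Add(4, Mul(-1, -3))), 6), 2) = Pow(Add(Mul(4, -3, Add(4, 3)), 6), 2) = Pow(Add(Mul(4, -3, 7), 6), 2) = Pow(Add(-84, 6), 2) = Pow(-78, 2) = 6084)
Add(Mul(64, V), -36) = Add(Mul(64, 6084), -36) = Add(389376, -36) = 389340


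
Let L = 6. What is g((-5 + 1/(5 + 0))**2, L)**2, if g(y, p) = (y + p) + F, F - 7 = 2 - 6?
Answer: 641601/625 ≈ 1026.6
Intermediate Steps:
F = 3 (F = 7 + (2 - 6) = 7 - 4 = 3)
g(y, p) = 3 + p + y (g(y, p) = (y + p) + 3 = (p + y) + 3 = 3 + p + y)
g((-5 + 1/(5 + 0))**2, L)**2 = (3 + 6 + (-5 + 1/(5 + 0))**2)**2 = (3 + 6 + (-5 + 1/5)**2)**2 = (3 + 6 + (-24/5)**2)**2 = (3 + 6 + 576/25)**2 = (801/25)**2 = 641601/625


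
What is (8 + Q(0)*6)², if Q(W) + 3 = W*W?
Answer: 100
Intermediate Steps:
Q(W) = -3 + W² (Q(W) = -3 + W*W = -3 + W²)
(8 + Q(0)*6)² = (8 + (-3 + 0²)*6)² = (8 + (-3 + 0)*6)² = (8 - 3*6)² = (8 - 18)² = (-10)² = 100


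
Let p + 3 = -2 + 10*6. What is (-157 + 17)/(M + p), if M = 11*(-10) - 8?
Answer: 20/9 ≈ 2.2222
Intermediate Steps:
M = -118 (M = -110 - 8 = -118)
p = 55 (p = -3 + (-2 + 10*6) = -3 + (-2 + 60) = -3 + 58 = 55)
(-157 + 17)/(M + p) = (-157 + 17)/(-118 + 55) = -140/(-63) = -140*(-1/63) = 20/9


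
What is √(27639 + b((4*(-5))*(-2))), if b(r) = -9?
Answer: 3*√3070 ≈ 166.22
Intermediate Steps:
√(27639 + b((4*(-5))*(-2))) = √(27639 - 9) = √27630 = 3*√3070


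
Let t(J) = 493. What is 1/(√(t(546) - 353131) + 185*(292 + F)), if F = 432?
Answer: 66970/8970138119 - 3*I*√39182/17940276238 ≈ 7.4659e-6 - 3.3101e-8*I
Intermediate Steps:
1/(√(t(546) - 353131) + 185*(292 + F)) = 1/(√(493 - 353131) + 185*(292 + 432)) = 1/(√(-352638) + 185*724) = 1/(3*I*√39182 + 133940) = 1/(133940 + 3*I*√39182)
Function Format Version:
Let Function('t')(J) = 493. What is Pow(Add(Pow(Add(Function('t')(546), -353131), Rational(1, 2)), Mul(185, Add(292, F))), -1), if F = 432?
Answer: Add(Rational(66970, 8970138119), Mul(Rational(-3, 17940276238), I, Pow(39182, Rational(1, 2)))) ≈ Add(7.4659e-6, Mul(-3.3101e-8, I))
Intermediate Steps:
Pow(Add(Pow(Add(Function('t')(546), -353131), Rational(1, 2)), Mul(185, Add(292, F))), -1) = Pow(Add(Pow(Add(493, -353131), Rational(1, 2)), Mul(185, Add(292, 432))), -1) = Pow(Add(Pow(-352638, Rational(1, 2)), Mul(185, 724)), -1) = Pow(Add(Mul(3, I, Pow(39182, Rational(1, 2))), 133940), -1) = Pow(Add(133940, Mul(3, I, Pow(39182, Rational(1, 2)))), -1)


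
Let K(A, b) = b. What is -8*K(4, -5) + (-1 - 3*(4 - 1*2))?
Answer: 33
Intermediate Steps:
-8*K(4, -5) + (-1 - 3*(4 - 1*2)) = -8*(-5) + (-1 - 3*(4 - 1*2)) = 40 + (-1 - 3*(4 - 2)) = 40 + (-1 - 3*2) = 40 + (-1 - 6) = 40 - 7 = 33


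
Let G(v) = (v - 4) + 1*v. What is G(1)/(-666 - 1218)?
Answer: 1/942 ≈ 0.0010616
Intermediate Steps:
G(v) = -4 + 2*v (G(v) = (-4 + v) + v = -4 + 2*v)
G(1)/(-666 - 1218) = (-4 + 2*1)/(-666 - 1218) = (-4 + 2)/(-1884) = -1/1884*(-2) = 1/942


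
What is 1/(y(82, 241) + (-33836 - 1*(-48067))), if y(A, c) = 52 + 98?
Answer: 1/14381 ≈ 6.9536e-5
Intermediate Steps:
y(A, c) = 150
1/(y(82, 241) + (-33836 - 1*(-48067))) = 1/(150 + (-33836 - 1*(-48067))) = 1/(150 + (-33836 + 48067)) = 1/(150 + 14231) = 1/14381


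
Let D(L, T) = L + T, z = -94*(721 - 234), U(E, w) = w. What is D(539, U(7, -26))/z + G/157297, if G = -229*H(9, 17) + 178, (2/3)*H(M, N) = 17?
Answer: -169932754/3600371033 ≈ -0.047199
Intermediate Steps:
H(M, N) = 51/2 (H(M, N) = (3/2)*17 = 51/2)
G = -11323/2 (G = -229*51/2 + 178 = -11679/2 + 178 = -11323/2 ≈ -5661.5)
z = -45778 (z = -94*487 = -45778)
D(539, U(7, -26))/z + G/157297 = (539 - 26)/(-45778) - 11323/2/157297 = 513*(-1/45778) - 11323/2*1/157297 = -513/45778 - 11323/314594 = -169932754/3600371033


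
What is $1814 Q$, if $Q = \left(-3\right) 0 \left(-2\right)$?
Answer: $0$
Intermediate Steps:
$Q = 0$ ($Q = 0 \left(-2\right) = 0$)
$1814 Q = 1814 \cdot 0 = 0$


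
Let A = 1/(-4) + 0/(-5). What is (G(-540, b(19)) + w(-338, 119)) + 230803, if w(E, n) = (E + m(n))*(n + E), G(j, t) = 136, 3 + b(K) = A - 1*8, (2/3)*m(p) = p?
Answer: 531739/2 ≈ 2.6587e+5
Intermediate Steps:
A = -¼ (A = 1*(-¼) + 0*(-⅕) = -¼ + 0 = -¼ ≈ -0.25000)
m(p) = 3*p/2
b(K) = -45/4 (b(K) = -3 + (-¼ - 1*8) = -3 + (-¼ - 8) = -3 - 33/4 = -45/4)
w(E, n) = (E + n)*(E + 3*n/2) (w(E, n) = (E + 3*n/2)*(n + E) = (E + 3*n/2)*(E + n) = (E + n)*(E + 3*n/2))
(G(-540, b(19)) + w(-338, 119)) + 230803 = (136 + ((-338)² + (3/2)*119² + (5/2)*(-338)*119)) + 230803 = (136 + (114244 + (3/2)*14161 - 100555)) + 230803 = (136 + (114244 + 42483/2 - 100555)) + 230803 = (136 + 69861/2) + 230803 = 70133/2 + 230803 = 531739/2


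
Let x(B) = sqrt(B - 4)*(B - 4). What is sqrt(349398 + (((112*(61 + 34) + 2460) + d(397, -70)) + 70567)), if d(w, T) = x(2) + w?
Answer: sqrt(433462 - 2*I*sqrt(2)) ≈ 658.38 - 0.002*I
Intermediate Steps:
x(B) = (-4 + B)**(3/2) (x(B) = sqrt(-4 + B)*(-4 + B) = (-4 + B)**(3/2))
d(w, T) = w - 2*I*sqrt(2) (d(w, T) = (-4 + 2)**(3/2) + w = (-2)**(3/2) + w = -2*I*sqrt(2) + w = w - 2*I*sqrt(2))
sqrt(349398 + (((112*(61 + 34) + 2460) + d(397, -70)) + 70567)) = sqrt(349398 + (((112*(61 + 34) + 2460) + (397 - 2*I*sqrt(2))) + 70567)) = sqrt(349398 + (((112*95 + 2460) + (397 - 2*I*sqrt(2))) + 70567)) = sqrt(349398 + (((10640 + 2460) + (397 - 2*I*sqrt(2))) + 70567)) = sqrt(349398 + ((13100 + (397 - 2*I*sqrt(2))) + 70567)) = sqrt(349398 + ((13497 - 2*I*sqrt(2)) + 70567)) = sqrt(349398 + (84064 - 2*I*sqrt(2))) = sqrt(433462 - 2*I*sqrt(2))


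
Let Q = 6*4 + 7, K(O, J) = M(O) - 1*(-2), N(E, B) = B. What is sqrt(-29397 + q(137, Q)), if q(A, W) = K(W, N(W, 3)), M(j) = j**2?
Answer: I*sqrt(28434) ≈ 168.62*I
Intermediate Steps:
K(O, J) = 2 + O**2 (K(O, J) = O**2 - 1*(-2) = O**2 + 2 = 2 + O**2)
Q = 31 (Q = 24 + 7 = 31)
q(A, W) = 2 + W**2
sqrt(-29397 + q(137, Q)) = sqrt(-29397 + (2 + 31**2)) = sqrt(-29397 + (2 + 961)) = sqrt(-29397 + 963) = sqrt(-28434) = I*sqrt(28434)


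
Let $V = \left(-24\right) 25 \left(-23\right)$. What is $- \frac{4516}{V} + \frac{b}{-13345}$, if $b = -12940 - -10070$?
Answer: $- \frac{1033001}{9208050} \approx -0.11218$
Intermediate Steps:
$b = -2870$ ($b = -12940 + 10070 = -2870$)
$V = 13800$ ($V = \left(-600\right) \left(-23\right) = 13800$)
$- \frac{4516}{V} + \frac{b}{-13345} = - \frac{4516}{13800} - \frac{2870}{-13345} = \left(-4516\right) \frac{1}{13800} - - \frac{574}{2669} = - \frac{1129}{3450} + \frac{574}{2669} = - \frac{1033001}{9208050}$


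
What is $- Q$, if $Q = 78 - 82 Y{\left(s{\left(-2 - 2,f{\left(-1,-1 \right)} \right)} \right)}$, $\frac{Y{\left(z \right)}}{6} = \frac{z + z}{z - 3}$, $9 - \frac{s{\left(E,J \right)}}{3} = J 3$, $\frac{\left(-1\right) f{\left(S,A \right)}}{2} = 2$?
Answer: $\frac{4776}{5} \approx 955.2$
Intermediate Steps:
$f{\left(S,A \right)} = -4$ ($f{\left(S,A \right)} = \left(-2\right) 2 = -4$)
$s{\left(E,J \right)} = 27 - 9 J$ ($s{\left(E,J \right)} = 27 - 3 J 3 = 27 - 3 \cdot 3 J = 27 - 9 J$)
$Y{\left(z \right)} = \frac{12 z}{-3 + z}$ ($Y{\left(z \right)} = 6 \frac{z + z}{z - 3} = 6 \frac{2 z}{-3 + z} = \frac{12 z}{-3 + z}$)
$Q = - \frac{4776}{5}$ ($Q = 78 - 82 \frac{12 \left(27 - -36\right)}{-3 + \left(27 - -36\right)} = 78 - 82 \frac{12 \left(27 + 36\right)}{-3 + \left(27 + 36\right)} = 78 - 82 \cdot 12 \cdot 63 \frac{1}{-3 + 63} = 78 - 82 \cdot 12 \cdot 63 \cdot \frac{1}{60} = 78 - \frac{5166}{5} = - \frac{4776}{5} \approx -955.2$)
$- Q = \left(-1\right) \left(- \frac{4776}{5}\right) = \frac{4776}{5}$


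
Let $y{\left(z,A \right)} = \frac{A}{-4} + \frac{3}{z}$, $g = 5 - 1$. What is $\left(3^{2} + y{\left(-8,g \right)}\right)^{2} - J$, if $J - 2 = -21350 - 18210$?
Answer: $\frac{2535433}{64} \approx 39616.0$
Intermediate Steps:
$g = 4$ ($g = 5 - 1 = 4$)
$y{\left(z,A \right)} = \frac{3}{z} - \frac{A}{4}$ ($y{\left(z,A \right)} = A \left(- \frac{1}{4}\right) + \frac{3}{z} = - \frac{A}{4} + \frac{3}{z} = \frac{3}{z} - \frac{A}{4}$)
$J = -39558$ ($J = 2 - 39560 = -39558$)
$\left(3^{2} + y{\left(-8,g \right)}\right)^{2} - J = \left(3^{2} + \left(\frac{3}{-8} - 1\right)\right)^{2} - -39558 = \left(9 + \left(3 \left(- \frac{1}{8}\right) - 1\right)\right)^{2} + 39558 = \left(9 - \frac{11}{8}\right)^{2} + 39558 = \left(\frac{61}{8}\right)^{2} + 39558 = \frac{3721}{64} + 39558 = \frac{2535433}{64}$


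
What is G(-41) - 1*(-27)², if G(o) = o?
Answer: -770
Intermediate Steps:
G(-41) - 1*(-27)² = -41 - 1*(-27)² = -41 - 1*729 = -41 - 729 = -770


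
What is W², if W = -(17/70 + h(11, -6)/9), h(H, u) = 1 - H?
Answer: 299209/396900 ≈ 0.75387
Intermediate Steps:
W = 547/630 (W = -(17/70 + (1 - 1*11)/9) = -(17*(1/70) + (1 - 11)*(⅑)) = -(17/70 - 10*⅑) = -(17/70 - 10/9) = -1*(-547/630) = 547/630 ≈ 0.86825)
W² = (547/630)² = 299209/396900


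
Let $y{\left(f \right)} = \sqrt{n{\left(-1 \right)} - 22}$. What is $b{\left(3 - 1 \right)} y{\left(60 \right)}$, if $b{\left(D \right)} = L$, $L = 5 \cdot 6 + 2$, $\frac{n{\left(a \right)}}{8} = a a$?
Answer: $32 i \sqrt{14} \approx 119.73 i$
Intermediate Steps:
$n{\left(a \right)} = 8 a^{2}$ ($n{\left(a \right)} = 8 a a = 8 a^{2}$)
$y{\left(f \right)} = i \sqrt{14}$ ($y{\left(f \right)} = \sqrt{8 \left(-1\right)^{2} - 22} = \sqrt{8 \cdot 1 - 22} = \sqrt{8 - 22} = \sqrt{-14} = i \sqrt{14}$)
$L = 32$ ($L = 30 + 2 = 32$)
$b{\left(D \right)} = 32$
$b{\left(3 - 1 \right)} y{\left(60 \right)} = 32 i \sqrt{14}$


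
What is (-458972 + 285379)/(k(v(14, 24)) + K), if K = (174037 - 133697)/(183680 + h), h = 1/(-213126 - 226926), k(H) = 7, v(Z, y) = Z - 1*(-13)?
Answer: -14031305434662887/583552957193 ≈ -24045.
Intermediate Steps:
v(Z, y) = 13 + Z (v(Z, y) = Z + 13 = 13 + Z)
h = -1/440052 (h = 1/(-440052) = -1/440052 ≈ -2.2725e-6)
K = 17751697680/80828751359 (K = (174037 - 133697)/(183680 - 1/440052) = 40340/(80828751359/440052) = 40340*(440052/80828751359) = 17751697680/80828751359 ≈ 0.21962)
(-458972 + 285379)/(k(v(14, 24)) + K) = (-458972 + 285379)/(7 + 17751697680/80828751359) = -173593/583552957193/80828751359 = -173593*80828751359/583552957193 = -14031305434662887/583552957193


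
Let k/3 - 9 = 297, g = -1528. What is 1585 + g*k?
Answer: -1401119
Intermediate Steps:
k = 918 (k = 27 + 3*297 = 27 + 891 = 918)
1585 + g*k = 1585 - 1528*918 = 1585 - 1402704 = -1401119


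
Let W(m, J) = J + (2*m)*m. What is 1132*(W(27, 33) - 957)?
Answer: 604488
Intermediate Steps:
W(m, J) = J + 2*m**2
1132*(W(27, 33) - 957) = 1132*((33 + 2*27**2) - 957) = 1132*((33 + 2*729) - 957) = 1132*((33 + 1458) - 957) = 1132*(1491 - 957) = 1132*534 = 604488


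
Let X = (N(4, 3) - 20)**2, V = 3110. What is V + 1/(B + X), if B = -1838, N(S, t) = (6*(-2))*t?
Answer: 4036781/1298 ≈ 3110.0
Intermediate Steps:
N(S, t) = -12*t
X = 3136 (X = (-12*3 - 20)**2 = (-36 - 20)**2 = (-56)**2 = 3136)
V + 1/(B + X) = 3110 + 1/(-1838 + 3136) = 3110 + 1/1298 = 4036781/1298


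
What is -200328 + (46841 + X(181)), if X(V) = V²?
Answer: -120726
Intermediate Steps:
-200328 + (46841 + X(181)) = -200328 + (46841 + 181²) = -200328 + (46841 + 32761) = -200328 + 79602 = -120726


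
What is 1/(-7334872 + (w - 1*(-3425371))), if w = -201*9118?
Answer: -1/5742219 ≈ -1.7415e-7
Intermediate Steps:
w = -1832718
1/(-7334872 + (w - 1*(-3425371))) = 1/(-7334872 + (-1832718 - 1*(-3425371))) = 1/(-7334872 + (-1832718 + 3425371)) = 1/(-7334872 + 1592653) = 1/(-5742219) = -1/5742219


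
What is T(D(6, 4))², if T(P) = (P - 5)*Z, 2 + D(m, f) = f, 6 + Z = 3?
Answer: 81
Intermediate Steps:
Z = -3 (Z = -6 + 3 = -3)
D(m, f) = -2 + f
T(P) = 15 - 3*P (T(P) = (P - 5)*(-3) = (-5 + P)*(-3) = 15 - 3*P)
T(D(6, 4))² = (15 - 3*(-2 + 4))² = (15 - 3*2)² = (15 - 6)² = 9² = 81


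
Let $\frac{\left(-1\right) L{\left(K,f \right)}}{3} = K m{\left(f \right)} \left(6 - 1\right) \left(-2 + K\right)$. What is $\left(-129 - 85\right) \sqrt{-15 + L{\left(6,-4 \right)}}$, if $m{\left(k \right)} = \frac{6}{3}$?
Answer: $- 1498 i \sqrt{15} \approx - 5801.7 i$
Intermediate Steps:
$m{\left(k \right)} = 2$ ($m{\left(k \right)} = 6 \cdot \frac{1}{3} = 2$)
$L{\left(K,f \right)} = - 6 K \left(-10 + 5 K\right)$ ($L{\left(K,f \right)} = - 3 K 2 \left(6 - 1\right) \left(-2 + K\right) = - 3 \cdot 2 K 5 \left(-2 + K\right) = - 3 \cdot 2 K \left(-10 + 5 K\right) = - 6 K \left(-10 + 5 K\right)$)
$\left(-129 - 85\right) \sqrt{-15 + L{\left(6,-4 \right)}} = \left(-129 - 85\right) \sqrt{-15 + 30 \cdot 6 \left(2 - 6\right)} = - 214 \sqrt{-15 + 30 \cdot 6 \left(2 - 6\right)} = - 214 \sqrt{-15 + 30 \cdot 6 \left(-4\right)} = - 214 \sqrt{-15 - 720} = - 214 \sqrt{-735} = - 214 \cdot 7 i \sqrt{15} = - 1498 i \sqrt{15}$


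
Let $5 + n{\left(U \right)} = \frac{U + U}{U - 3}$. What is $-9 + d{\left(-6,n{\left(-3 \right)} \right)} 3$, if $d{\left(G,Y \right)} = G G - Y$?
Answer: $111$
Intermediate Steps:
$n{\left(U \right)} = -5 + \frac{2 U}{-3 + U}$ ($n{\left(U \right)} = -5 + \frac{U + U}{U - 3} = -5 + \frac{2 U}{-3 + U}$)
$d{\left(G,Y \right)} = G^{2} - Y$
$-9 + d{\left(-6,n{\left(-3 \right)} \right)} 3 = -9 + \left(\left(-6\right)^{2} - \frac{3 \left(5 - -3\right)}{-3 - 3}\right) 3 = -9 + \left(36 - \frac{3 \left(5 + 3\right)}{-6}\right) 3 = -9 + \left(36 - 3 \left(- \frac{1}{6}\right) 8\right) 3 = -9 + \left(36 - -4\right) 3 = -9 + \left(36 + 4\right) 3 = -9 + 40 \cdot 3 = -9 + 120 = 111$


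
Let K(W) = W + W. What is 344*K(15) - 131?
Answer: 10189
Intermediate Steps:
K(W) = 2*W
344*K(15) - 131 = 344*(2*15) - 131 = 344*30 - 131 = 10320 - 131 = 10189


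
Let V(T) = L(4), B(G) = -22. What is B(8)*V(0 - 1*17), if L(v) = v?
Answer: -88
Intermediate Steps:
V(T) = 4
B(8)*V(0 - 1*17) = -22*4 = -88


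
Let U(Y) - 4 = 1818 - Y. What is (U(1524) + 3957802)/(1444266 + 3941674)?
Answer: 197905/269297 ≈ 0.73489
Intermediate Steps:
U(Y) = 1822 - Y (U(Y) = 4 + (1818 - Y) = 1822 - Y)
(U(1524) + 3957802)/(1444266 + 3941674) = ((1822 - 1*1524) + 3957802)/(1444266 + 3941674) = ((1822 - 1524) + 3957802)/5385940 = (298 + 3957802)*(1/5385940) = 3958100*(1/5385940) = 197905/269297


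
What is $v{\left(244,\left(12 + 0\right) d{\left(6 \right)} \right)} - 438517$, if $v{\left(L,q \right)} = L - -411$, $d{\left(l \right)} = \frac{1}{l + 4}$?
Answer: $-437862$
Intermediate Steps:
$d{\left(l \right)} = \frac{1}{4 + l}$
$v{\left(L,q \right)} = 411 + L$ ($v{\left(L,q \right)} = L + 411 = 411 + L$)
$v{\left(244,\left(12 + 0\right) d{\left(6 \right)} \right)} - 438517 = \left(411 + 244\right) - 438517 = 655 - 438517 = -437862$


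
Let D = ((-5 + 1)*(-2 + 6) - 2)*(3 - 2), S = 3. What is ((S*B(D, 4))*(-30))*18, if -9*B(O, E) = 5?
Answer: 900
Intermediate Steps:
D = -18 (D = (-4*4 - 2)*1 = (-16 - 2)*1 = -18*1 = -18)
B(O, E) = -5/9 (B(O, E) = -⅑*5 = -5/9)
((S*B(D, 4))*(-30))*18 = ((3*(-5/9))*(-30))*18 = -5/3*(-30)*18 = 50*18 = 900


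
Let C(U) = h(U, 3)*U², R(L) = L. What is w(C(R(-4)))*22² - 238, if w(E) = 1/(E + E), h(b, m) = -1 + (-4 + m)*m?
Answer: -7737/32 ≈ -241.78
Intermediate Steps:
h(b, m) = -1 + m*(-4 + m)
C(U) = -4*U² (C(U) = (-1 + 3² - 4*3)*U² = (-1 + 9 - 12)*U² = -4*U²)
w(E) = 1/(2*E)
w(C(R(-4)))*22² - 238 = (1/(2*((-4*(-4)²))))*22² - 238 = (1/(2*((-4*16))))*484 - 238 = ((½)/(-64))*484 - 238 = ((½)*(-1/64))*484 - 238 = -1/128*484 - 238 = -121/32 - 238 = -7737/32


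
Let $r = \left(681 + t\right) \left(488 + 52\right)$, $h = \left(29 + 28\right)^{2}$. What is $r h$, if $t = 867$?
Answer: $2715904080$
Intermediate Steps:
$h = 3249$ ($h = 57^{2} = 3249$)
$r = 835920$ ($r = \left(681 + 867\right) \left(488 + 52\right) = 1548 \cdot 540 = 835920$)
$r h = 835920 \cdot 3249 = 2715904080$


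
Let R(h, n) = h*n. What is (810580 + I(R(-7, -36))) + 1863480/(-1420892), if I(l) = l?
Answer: 288025709666/355223 ≈ 8.1083e+5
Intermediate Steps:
(810580 + I(R(-7, -36))) + 1863480/(-1420892) = (810580 - 7*(-36)) + 1863480/(-1420892) = (810580 + 252) + 1863480*(-1/1420892) = 810832 - 465870/355223 = 288025709666/355223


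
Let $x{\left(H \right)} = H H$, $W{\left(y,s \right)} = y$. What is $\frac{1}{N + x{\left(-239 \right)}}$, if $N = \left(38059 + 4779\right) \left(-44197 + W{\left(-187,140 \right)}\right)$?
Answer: $- \frac{1}{1901264671} \approx -5.2597 \cdot 10^{-10}$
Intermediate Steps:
$x{\left(H \right)} = H^{2}$
$N = -1901321792$ ($N = \left(38059 + 4779\right) \left(-44197 - 187\right) = 42838 \left(-44384\right) = -1901321792$)
$\frac{1}{N + x{\left(-239 \right)}} = \frac{1}{-1901321792 + \left(-239\right)^{2}} = \frac{1}{-1901321792 + 57121} = \frac{1}{-1901264671} = - \frac{1}{1901264671}$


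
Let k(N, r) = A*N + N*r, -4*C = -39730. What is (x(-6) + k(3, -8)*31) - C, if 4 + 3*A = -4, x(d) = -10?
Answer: -21869/2 ≈ -10935.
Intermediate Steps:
C = 19865/2 (C = -¼*(-39730) = 19865/2 ≈ 9932.5)
A = -8/3 (A = -4/3 + (⅓)*(-4) = -4/3 - 4/3 = -8/3 ≈ -2.6667)
k(N, r) = -8*N/3 + N*r
(x(-6) + k(3, -8)*31) - C = (-10 + ((⅓)*3*(-8 + 3*(-8)))*31) - 1*19865/2 = (-10 + ((⅓)*3*(-8 - 24))*31) - 19865/2 = (-10 + ((⅓)*3*(-32))*31) - 19865/2 = (-10 - 32*31) - 19865/2 = (-10 - 992) - 19865/2 = -1002 - 19865/2 = -21869/2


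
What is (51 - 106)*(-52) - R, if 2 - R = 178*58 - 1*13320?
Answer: -138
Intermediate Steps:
R = 2998 (R = 2 - (178*58 - 1*13320) = 2 - (10324 - 13320) = 2 - 1*(-2996) = 2 + 2996 = 2998)
(51 - 106)*(-52) - R = (51 - 106)*(-52) - 1*2998 = -55*(-52) - 2998 = 2860 - 2998 = -138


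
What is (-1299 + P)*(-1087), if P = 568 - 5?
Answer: 800032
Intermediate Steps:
P = 563
(-1299 + P)*(-1087) = (-1299 + 563)*(-1087) = -736*(-1087) = 800032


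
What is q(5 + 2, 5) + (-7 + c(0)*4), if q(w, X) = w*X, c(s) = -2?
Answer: 20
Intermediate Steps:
q(w, X) = X*w
q(5 + 2, 5) + (-7 + c(0)*4) = 5*(5 + 2) + (-7 - 2*4) = 5*7 + (-7 - 8) = 35 - 15 = 20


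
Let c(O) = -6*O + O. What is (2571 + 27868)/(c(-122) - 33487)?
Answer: -30439/32877 ≈ -0.92585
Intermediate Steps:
c(O) = -5*O
(2571 + 27868)/(c(-122) - 33487) = (2571 + 27868)/(-5*(-122) - 33487) = 30439/(610 - 33487) = 30439/(-32877) = 30439*(-1/32877) = -30439/32877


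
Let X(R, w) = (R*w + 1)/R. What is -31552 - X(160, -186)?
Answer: -5018561/160 ≈ -31366.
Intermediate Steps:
X(R, w) = (1 + R*w)/R
-31552 - X(160, -186) = -31552 - (-186 + 1/160) = -31552 - 1*(-29759/160) = -31552 + 29759/160 = -5018561/160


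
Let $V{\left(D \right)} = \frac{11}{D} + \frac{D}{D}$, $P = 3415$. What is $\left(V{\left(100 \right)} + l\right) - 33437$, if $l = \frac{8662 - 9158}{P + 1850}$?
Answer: $- \frac{3520809137}{105300} \approx -33436.0$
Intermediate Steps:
$l = - \frac{496}{5265}$ ($l = \frac{8662 - 9158}{3415 + 1850} = - \frac{496}{5265} \approx -0.094207$)
$V{\left(D \right)} = 1 + \frac{11}{D}$ ($V{\left(D \right)} = \frac{11}{D} + 1 = 1 + \frac{11}{D}$)
$\left(V{\left(100 \right)} + l\right) - 33437 = \left(\frac{11 + 100}{100} - \frac{496}{5265}\right) - 33437 = \left(\frac{1}{100} \cdot 111 - \frac{496}{5265}\right) - 33437 = \left(\frac{111}{100} - \frac{496}{5265}\right) - 33437 = \frac{106963}{105300} - 33437 = - \frac{3520809137}{105300}$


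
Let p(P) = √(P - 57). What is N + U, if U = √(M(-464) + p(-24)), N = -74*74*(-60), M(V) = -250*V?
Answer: 328560 + √(116000 + 9*I) ≈ 3.289e+5 + 0.013212*I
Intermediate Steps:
p(P) = √(-57 + P)
N = 328560 (N = -5476*(-60) = 328560)
U = √(116000 + 9*I) (U = √(-250*(-464) + √(-57 - 24)) = √(116000 + √(-81)) = √(116000 + 9*I) ≈ 340.59 + 0.013*I)
N + U = 328560 + √(116000 + 9*I)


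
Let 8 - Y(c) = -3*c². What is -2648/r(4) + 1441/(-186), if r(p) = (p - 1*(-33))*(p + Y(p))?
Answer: -102543/11470 ≈ -8.9401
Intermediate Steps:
Y(c) = 8 + 3*c² (Y(c) = 8 - (-3)*c² = 8 + 3*c²)
r(p) = (33 + p)*(8 + p + 3*p²) (r(p) = (p - 1*(-33))*(p + (8 + 3*p²)) = (p + 33)*(8 + p + 3*p²) = (33 + p)*(8 + p + 3*p²))
-2648/r(4) + 1441/(-186) = -2648/(264 + 3*4³ + 41*4 + 100*4²) + 1441/(-186) = -2648/(264 + 3*64 + 164 + 100*16) + 1441*(-1/186) = -2648/(264 + 192 + 164 + 1600) - 1441/186 = -2648/2220 - 1441/186 = -2648*1/2220 - 1441/186 = -662/555 - 1441/186 = -102543/11470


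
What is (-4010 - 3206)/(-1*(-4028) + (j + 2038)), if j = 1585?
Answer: -7216/7651 ≈ -0.94314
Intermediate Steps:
(-4010 - 3206)/(-1*(-4028) + (j + 2038)) = (-4010 - 3206)/(-1*(-4028) + (1585 + 2038)) = -7216/(4028 + 3623) = -7216/7651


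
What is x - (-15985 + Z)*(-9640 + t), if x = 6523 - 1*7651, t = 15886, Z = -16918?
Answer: 205511010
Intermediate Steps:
x = -1128 (x = 6523 - 7651 = -1128)
x - (-15985 + Z)*(-9640 + t) = -1128 - (-15985 - 16918)*(-9640 + 15886) = -1128 - (-32903)*6246 = -1128 - 1*(-205512138) = -1128 + 205512138 = 205511010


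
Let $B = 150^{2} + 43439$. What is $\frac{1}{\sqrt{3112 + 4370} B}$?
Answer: $\frac{\sqrt{7482}}{493355598} \approx 1.7533 \cdot 10^{-7}$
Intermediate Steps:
$B = 65939$ ($B = 22500 + 43439 = 65939$)
$\frac{1}{\sqrt{3112 + 4370} B} = \frac{1}{\sqrt{3112 + 4370} \cdot 65939} = \frac{1}{\sqrt{7482}} \cdot \frac{1}{65939} = \frac{\sqrt{7482}}{7482} \cdot \frac{1}{65939} = \frac{\sqrt{7482}}{493355598}$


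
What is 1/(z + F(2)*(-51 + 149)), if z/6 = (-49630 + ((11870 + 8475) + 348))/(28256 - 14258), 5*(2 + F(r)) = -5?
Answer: -2333/714839 ≈ -0.0032637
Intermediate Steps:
F(r) = -3 (F(r) = -2 + (⅕)*(-5) = -2 - 1 = -3)
z = -28937/2333 (z = 6*((-49630 + ((11870 + 8475) + 348))/(28256 - 14258)) = 6*((-49630 + (20345 + 348))/13998) = 6*((-49630 + 20693)*(1/13998)) = 6*(-28937*1/13998) = 6*(-28937/13998) = -28937/2333 ≈ -12.403)
1/(z + F(2)*(-51 + 149)) = 1/(-28937/2333 - 3*(-51 + 149)) = 1/(-28937/2333 - 3*98) = 1/(-28937/2333 - 294) = 1/(-714839/2333) = -2333/714839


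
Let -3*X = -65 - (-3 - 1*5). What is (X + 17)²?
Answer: 1296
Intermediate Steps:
X = 19 (X = -(-65 - (-3 - 1*5))/3 = -(-65 - (-3 - 5))/3 = -(-65 - 1*(-8))/3 = -(-65 + 8)/3 = -⅓*(-57) = 19)
(X + 17)² = (19 + 17)² = 36² = 1296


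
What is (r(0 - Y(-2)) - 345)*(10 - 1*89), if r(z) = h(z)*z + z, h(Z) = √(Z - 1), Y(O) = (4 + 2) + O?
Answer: 27571 + 316*I*√5 ≈ 27571.0 + 706.6*I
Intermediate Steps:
Y(O) = 6 + O
h(Z) = √(-1 + Z)
r(z) = z + z*√(-1 + z) (r(z) = √(-1 + z)*z + z = z*√(-1 + z) + z = z + z*√(-1 + z))
(r(0 - Y(-2)) - 345)*(10 - 1*89) = ((0 - (6 - 2))*(1 + √(-1 + (0 - (6 - 2)))) - 345)*(10 - 1*89) = ((0 - 1*4)*(1 + √(-1 + (0 - 1*4))) - 345)*(10 - 89) = ((0 - 4)*(1 + √(-1 + (0 - 4))) - 345)*(-79) = (-4*(1 + √(-1 - 4)) - 345)*(-79) = (-4*(1 + √(-5)) - 345)*(-79) = (-4*(1 + I*√5) - 345)*(-79) = ((-4 - 4*I*√5) - 345)*(-79) = (-349 - 4*I*√5)*(-79) = 27571 + 316*I*√5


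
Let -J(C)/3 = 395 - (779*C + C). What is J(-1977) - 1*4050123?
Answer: -8677488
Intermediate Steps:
J(C) = -1185 + 2340*C (J(C) = -3*(395 - (779*C + C)) = -3*(395 - 780*C) = -1185 + 2340*C)
J(-1977) - 1*4050123 = (-1185 + 2340*(-1977)) - 1*4050123 = (-1185 - 4626180) - 4050123 = -4627365 - 4050123 = -8677488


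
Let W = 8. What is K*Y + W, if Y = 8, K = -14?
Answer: -104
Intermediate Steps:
K*Y + W = -14*8 + 8 = -112 + 8 = -104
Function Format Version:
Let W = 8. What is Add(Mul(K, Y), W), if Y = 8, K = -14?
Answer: -104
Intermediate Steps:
Add(Mul(K, Y), W) = Add(Mul(-14, 8), 8) = Add(-112, 8) = -104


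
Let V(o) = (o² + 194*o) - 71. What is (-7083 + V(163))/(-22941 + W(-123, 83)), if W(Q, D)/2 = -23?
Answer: -51037/22987 ≈ -2.2203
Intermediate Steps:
W(Q, D) = -46 (W(Q, D) = 2*(-23) = -46)
V(o) = -71 + o² + 194*o
(-7083 + V(163))/(-22941 + W(-123, 83)) = (-7083 + (-71 + 163² + 194*163))/(-22941 - 46) = (-7083 + (-71 + 26569 + 31622))/(-22987) = (-7083 + 58120)*(-1/22987) = 51037*(-1/22987) = -51037/22987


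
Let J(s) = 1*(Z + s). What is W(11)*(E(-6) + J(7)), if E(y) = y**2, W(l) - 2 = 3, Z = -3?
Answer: 200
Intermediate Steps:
W(l) = 5 (W(l) = 2 + 3 = 5)
J(s) = -3 + s (J(s) = 1*(-3 + s) = -3 + s)
W(11)*(E(-6) + J(7)) = 5*((-6)**2 + (-3 + 7)) = 5*(36 + 4) = 5*40 = 200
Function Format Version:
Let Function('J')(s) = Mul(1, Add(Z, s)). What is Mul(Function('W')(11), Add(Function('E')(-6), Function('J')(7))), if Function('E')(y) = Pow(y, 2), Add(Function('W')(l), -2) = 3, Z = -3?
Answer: 200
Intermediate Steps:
Function('W')(l) = 5 (Function('W')(l) = Add(2, 3) = 5)
Function('J')(s) = Add(-3, s) (Function('J')(s) = Mul(1, Add(-3, s)) = Add(-3, s))
Mul(Function('W')(11), Add(Function('E')(-6), Function('J')(7))) = Mul(5, Add(Pow(-6, 2), Add(-3, 7))) = Mul(5, Add(36, 4)) = Mul(5, 40) = 200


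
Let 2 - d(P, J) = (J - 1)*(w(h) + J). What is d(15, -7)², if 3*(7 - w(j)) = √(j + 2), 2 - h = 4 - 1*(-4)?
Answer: -220/9 - 64*I/3 ≈ -24.444 - 21.333*I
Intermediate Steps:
h = -6 (h = 2 - (4 - 1*(-4)) = 2 - (4 + 4) = 2 - 1*8 = 2 - 8 = -6)
w(j) = 7 - √(2 + j)/3 (w(j) = 7 - √(j + 2)/3 = 7 - √(2 + j)/3)
d(P, J) = 2 - (-1 + J)*(7 + J - 2*I/3) (d(P, J) = 2 - (J - 1)*((7 - √(2 - 6)/3) + J) = 2 - (-1 + J)*((7 - 2*I/3) + J) = 2 - (-1 + J)*(7 + J - 2*I/3))
d(15, -7)² = (9 - 1*(-7)² - 2*I/3 - ⅔*(-7)*(9 - I))² = (9 - 1*49 - 2*I/3 + (42 - 14*I/3))² = (9 - 49 - 2*I/3 + (42 - 14*I/3))² = (2 - 16*I/3)²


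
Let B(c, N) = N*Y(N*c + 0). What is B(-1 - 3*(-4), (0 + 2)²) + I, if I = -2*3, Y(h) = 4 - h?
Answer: -166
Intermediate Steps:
B(c, N) = N*(4 - N*c) (B(c, N) = N*(4 - (N*c + 0)) = N*(4 - N*c))
I = -6
B(-1 - 3*(-4), (0 + 2)²) + I = (0 + 2)²*(4 - (0 + 2)²*(-1 - 3*(-4))) - 6 = 2²*(4 - 1*2²*(-1 + 12)) - 6 = 4*(4 - 1*4*11) - 6 = 4*(4 - 44) - 6 = 4*(-40) - 6 = -160 - 6 = -166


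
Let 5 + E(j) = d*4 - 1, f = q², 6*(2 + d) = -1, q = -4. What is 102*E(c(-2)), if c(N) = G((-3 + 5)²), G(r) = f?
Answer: -1496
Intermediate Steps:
d = -13/6 (d = -2 + (⅙)*(-1) = -2 - ⅙ = -13/6 ≈ -2.1667)
f = 16 (f = (-4)² = 16)
G(r) = 16
c(N) = 16
E(j) = -44/3 (E(j) = -5 + (-13/6*4 - 1) = -5 + (-26/3 - 1) = -5 - 29/3 = -44/3)
102*E(c(-2)) = 102*(-44/3) = -1496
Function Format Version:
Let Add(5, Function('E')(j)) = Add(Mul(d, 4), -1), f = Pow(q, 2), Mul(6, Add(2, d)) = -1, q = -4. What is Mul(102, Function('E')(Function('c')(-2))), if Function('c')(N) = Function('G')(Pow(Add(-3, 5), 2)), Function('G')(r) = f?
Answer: -1496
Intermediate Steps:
d = Rational(-13, 6) (d = Add(-2, Mul(Rational(1, 6), -1)) = Add(-2, Rational(-1, 6)) = Rational(-13, 6) ≈ -2.1667)
f = 16 (f = Pow(-4, 2) = 16)
Function('G')(r) = 16
Function('c')(N) = 16
Function('E')(j) = Rational(-44, 3) (Function('E')(j) = Add(-5, Add(Mul(Rational(-13, 6), 4), -1)) = Add(-5, Add(Rational(-26, 3), -1)) = Add(-5, Rational(-29, 3)) = Rational(-44, 3))
Mul(102, Function('E')(Function('c')(-2))) = Mul(102, Rational(-44, 3)) = -1496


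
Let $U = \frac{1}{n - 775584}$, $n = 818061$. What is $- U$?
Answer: $- \frac{1}{42477} \approx -2.3542 \cdot 10^{-5}$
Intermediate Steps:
$U = \frac{1}{42477}$ ($U = \frac{1}{818061 - 775584} = \frac{1}{42477} \approx 2.3542 \cdot 10^{-5}$)
$- U = \left(-1\right) \frac{1}{42477} = - \frac{1}{42477}$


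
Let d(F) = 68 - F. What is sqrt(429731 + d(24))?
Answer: 5*sqrt(17191) ≈ 655.57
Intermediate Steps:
sqrt(429731 + d(24)) = sqrt(429731 + (68 - 1*24)) = sqrt(429731 + (68 - 24)) = sqrt(429731 + 44) = sqrt(429775) = 5*sqrt(17191)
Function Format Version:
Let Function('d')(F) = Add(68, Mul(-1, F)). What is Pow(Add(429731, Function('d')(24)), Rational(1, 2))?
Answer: Mul(5, Pow(17191, Rational(1, 2))) ≈ 655.57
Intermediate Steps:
Pow(Add(429731, Function('d')(24)), Rational(1, 2)) = Pow(Add(429731, Add(68, Mul(-1, 24))), Rational(1, 2)) = Pow(Add(429731, Add(68, -24)), Rational(1, 2)) = Pow(Add(429731, 44), Rational(1, 2)) = Pow(429775, Rational(1, 2)) = Mul(5, Pow(17191, Rational(1, 2)))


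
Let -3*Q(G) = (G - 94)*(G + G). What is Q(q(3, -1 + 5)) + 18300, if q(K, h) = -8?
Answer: 17756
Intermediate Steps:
Q(G) = -2*G*(-94 + G)/3 (Q(G) = -(G - 94)*(G + G)/3 = -(-94 + G)*2*G/3 = -2*G*(-94 + G)/3)
Q(q(3, -1 + 5)) + 18300 = (2/3)*(-8)*(94 - 1*(-8)) + 18300 = (2/3)*(-8)*(94 + 8) + 18300 = (2/3)*(-8)*102 + 18300 = -544 + 18300 = 17756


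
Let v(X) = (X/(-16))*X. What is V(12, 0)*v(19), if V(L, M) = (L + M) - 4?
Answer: -361/2 ≈ -180.50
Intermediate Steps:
v(X) = -X**2/16 (v(X) = (X*(-1/16))*X = (-X/16)*X = -X**2/16)
V(L, M) = -4 + L + M
V(12, 0)*v(19) = (-4 + 12 + 0)*(-1/16*19**2) = 8*(-1/16*361) = 8*(-361/16) = -361/2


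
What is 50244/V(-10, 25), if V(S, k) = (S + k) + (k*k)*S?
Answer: -50244/6235 ≈ -8.0584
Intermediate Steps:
V(S, k) = S + k + S*k² (V(S, k) = (S + k) + k²*S = (S + k) + S*k² = S + k + S*k²)
50244/V(-10, 25) = 50244/(-10 + 25 - 10*25²) = 50244/(-10 + 25 - 10*625) = 50244/(-10 + 25 - 6250) = 50244/(-6235) = 50244*(-1/6235) = -50244/6235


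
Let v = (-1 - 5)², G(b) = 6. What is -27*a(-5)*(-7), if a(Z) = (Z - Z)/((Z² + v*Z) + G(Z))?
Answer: 0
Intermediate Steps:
v = 36 (v = (-6)² = 36)
a(Z) = 0 (a(Z) = (Z - Z)/((Z² + 36*Z) + 6) = 0/(6 + Z² + 36*Z) = 0)
-27*a(-5)*(-7) = -27*0*(-7) = 0*(-7) = 0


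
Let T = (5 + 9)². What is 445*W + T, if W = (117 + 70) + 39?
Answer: 100766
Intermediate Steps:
T = 196 (T = 14² = 196)
W = 226 (W = 187 + 39 = 226)
445*W + T = 445*226 + 196 = 100570 + 196 = 100766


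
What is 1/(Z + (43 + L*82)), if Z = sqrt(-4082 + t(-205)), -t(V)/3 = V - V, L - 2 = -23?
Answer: -1679/2823123 - I*sqrt(4082)/2823123 ≈ -0.00059473 - 2.2631e-5*I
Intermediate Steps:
L = -21 (L = 2 - 23 = -21)
t(V) = 0 (t(V) = -3*(V - V) = -3*0 = 0)
Z = I*sqrt(4082) (Z = sqrt(-4082 + 0) = sqrt(-4082) = I*sqrt(4082) ≈ 63.891*I)
1/(Z + (43 + L*82)) = 1/(I*sqrt(4082) + (43 - 21*82)) = 1/(I*sqrt(4082) + (43 - 1722)) = 1/(I*sqrt(4082) - 1679) = 1/(-1679 + I*sqrt(4082))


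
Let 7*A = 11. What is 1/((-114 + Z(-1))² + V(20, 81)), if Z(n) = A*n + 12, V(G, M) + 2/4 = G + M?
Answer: 98/1061099 ≈ 9.2357e-5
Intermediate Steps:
V(G, M) = -½ + G + M (V(G, M) = -½ + (G + M) = -½ + G + M)
A = 11/7 (A = (⅐)*11 = 11/7 ≈ 1.5714)
Z(n) = 12 + 11*n/7 (Z(n) = 11*n/7 + 12 = 12 + 11*n/7)
1/((-114 + Z(-1))² + V(20, 81)) = 1/((-114 + (12 + (11/7)*(-1)))² + (-½ + 20 + 81)) = 1/((-114 + (12 - 11/7))² + 201/2) = 1/((-114 + 73/7)² + 201/2) = 1/((-725/7)² + 201/2) = 1/(525625/49 + 201/2) = 1/(1061099/98) = 98/1061099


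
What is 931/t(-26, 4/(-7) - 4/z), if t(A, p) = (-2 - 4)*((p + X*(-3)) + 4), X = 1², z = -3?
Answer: -6517/74 ≈ -88.068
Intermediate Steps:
X = 1
t(A, p) = -6 - 6*p (t(A, p) = (-2 - 4)*((p + 1*(-3)) + 4) = -6*((p - 3) + 4) = -6*((-3 + p) + 4) = -6*(1 + p) = -6 - 6*p)
931/t(-26, 4/(-7) - 4/z) = 931/(-6 - 6*(4/(-7) - 4/(-3))) = 931/(-6 - 6*(4*(-⅐) - 4*(-⅓))) = 931/(-6 - 6*(-4/7 + 4/3)) = 931/(-6 - 6*16/21) = 931/(-6 - 32/7) = 931/(-74/7) = 931*(-7/74) = -6517/74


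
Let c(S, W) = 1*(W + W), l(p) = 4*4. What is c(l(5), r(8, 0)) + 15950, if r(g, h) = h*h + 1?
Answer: 15952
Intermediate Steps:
l(p) = 16
r(g, h) = 1 + h² (r(g, h) = h² + 1 = 1 + h²)
c(S, W) = 2*W (c(S, W) = 1*(2*W) = 2*W)
c(l(5), r(8, 0)) + 15950 = 2*(1 + 0²) + 15950 = 2*(1 + 0) + 15950 = 2*1 + 15950 = 2 + 15950 = 15952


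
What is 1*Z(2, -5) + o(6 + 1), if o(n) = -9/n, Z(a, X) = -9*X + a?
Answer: 320/7 ≈ 45.714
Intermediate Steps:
Z(a, X) = a - 9*X
1*Z(2, -5) + o(6 + 1) = 1*(2 - 9*(-5)) - 9/(6 + 1) = 1*(2 + 45) - 9/7 = 1*47 - 9*⅐ = 47 - 9/7 = 320/7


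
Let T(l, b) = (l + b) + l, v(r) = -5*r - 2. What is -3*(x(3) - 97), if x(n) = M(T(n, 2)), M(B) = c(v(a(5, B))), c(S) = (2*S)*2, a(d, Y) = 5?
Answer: 615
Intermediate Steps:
v(r) = -2 - 5*r
c(S) = 4*S
T(l, b) = b + 2*l (T(l, b) = (b + l) + l = b + 2*l)
M(B) = -108 (M(B) = 4*(-2 - 5*5) = 4*(-2 - 25) = 4*(-27) = -108)
x(n) = -108
-3*(x(3) - 97) = -3*(-108 - 97) = -3*(-205) = 615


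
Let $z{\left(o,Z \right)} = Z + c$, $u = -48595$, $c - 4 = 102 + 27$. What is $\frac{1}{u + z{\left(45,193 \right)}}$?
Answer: $- \frac{1}{48269} \approx -2.0717 \cdot 10^{-5}$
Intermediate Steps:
$c = 133$ ($c = 4 + \left(102 + 27\right) = 4 + 129 = 133$)
$z{\left(o,Z \right)} = 133 + Z$ ($z{\left(o,Z \right)} = Z + 133 = 133 + Z$)
$\frac{1}{u + z{\left(45,193 \right)}} = \frac{1}{-48595 + \left(133 + 193\right)} = \frac{1}{-48595 + 326} = \frac{1}{-48269} = - \frac{1}{48269}$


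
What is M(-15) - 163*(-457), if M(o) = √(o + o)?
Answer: 74491 + I*√30 ≈ 74491.0 + 5.4772*I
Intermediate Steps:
M(o) = √2*√o (M(o) = √(2*o) = √2*√o)
M(-15) - 163*(-457) = √2*√(-15) - 163*(-457) = √2*(I*√15) + 74491 = I*√30 + 74491 = 74491 + I*√30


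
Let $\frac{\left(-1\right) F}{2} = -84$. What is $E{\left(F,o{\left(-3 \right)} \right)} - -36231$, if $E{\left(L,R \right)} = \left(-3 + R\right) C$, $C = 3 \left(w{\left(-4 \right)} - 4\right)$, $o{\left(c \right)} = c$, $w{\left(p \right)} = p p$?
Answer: $36015$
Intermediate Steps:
$F = 168$ ($F = \left(-2\right) \left(-84\right) = 168$)
$w{\left(p \right)} = p^{2}$
$C = 36$ ($C = 3 \left(\left(-4\right)^{2} - 4\right) = 3 \left(16 - 4\right) = 3 \cdot 12 = 36$)
$E{\left(L,R \right)} = -108 + 36 R$ ($E{\left(L,R \right)} = \left(-3 + R\right) 36 = -108 + 36 R$)
$E{\left(F,o{\left(-3 \right)} \right)} - -36231 = \left(-108 + 36 \left(-3\right)\right) - -36231 = \left(-108 - 108\right) + 36231 = -216 + 36231 = 36015$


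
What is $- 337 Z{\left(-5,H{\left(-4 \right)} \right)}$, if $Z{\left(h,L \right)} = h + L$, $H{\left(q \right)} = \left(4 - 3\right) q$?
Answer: $3033$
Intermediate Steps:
$H{\left(q \right)} = q$ ($H{\left(q \right)} = 1 q = q$)
$Z{\left(h,L \right)} = L + h$
$- 337 Z{\left(-5,H{\left(-4 \right)} \right)} = - 337 \left(-4 - 5\right) = \left(-337\right) \left(-9\right) = 3033$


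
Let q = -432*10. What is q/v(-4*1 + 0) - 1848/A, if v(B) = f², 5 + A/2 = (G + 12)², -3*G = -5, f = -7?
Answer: -1868751/20041 ≈ -93.246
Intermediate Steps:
q = -4320
G = 5/3 (G = -⅓*(-5) = 5/3 ≈ 1.6667)
A = 3272/9 (A = -10 + 2*(5/3 + 12)² = -10 + 2*(41/3)² = -10 + 2*(1681/9) = -10 + 3362/9 = 3272/9 ≈ 363.56)
v(B) = 49 (v(B) = (-7)² = 49)
q/v(-4*1 + 0) - 1848/A = -4320/49 - 1848/3272/9 = -4320*1/49 - 1848*9/3272 = -4320/49 - 2079/409 = -1868751/20041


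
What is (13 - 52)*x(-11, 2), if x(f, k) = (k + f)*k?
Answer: 702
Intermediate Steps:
x(f, k) = k*(f + k) (x(f, k) = (f + k)*k = k*(f + k))
(13 - 52)*x(-11, 2) = (13 - 52)*(2*(-11 + 2)) = -78*(-9) = -39*(-18) = 702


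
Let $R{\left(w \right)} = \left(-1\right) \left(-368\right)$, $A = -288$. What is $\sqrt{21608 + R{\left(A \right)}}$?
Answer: $2 \sqrt{5494} \approx 148.24$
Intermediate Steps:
$R{\left(w \right)} = 368$
$\sqrt{21608 + R{\left(A \right)}} = \sqrt{21608 + 368} = \sqrt{21976} = 2 \sqrt{5494}$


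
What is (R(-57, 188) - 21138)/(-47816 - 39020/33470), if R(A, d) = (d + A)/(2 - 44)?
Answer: 2971891669/6721850268 ≈ 0.44212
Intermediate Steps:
R(A, d) = -A/42 - d/42 (R(A, d) = (A + d)/(-42) = (A + d)*(-1/42) = -A/42 - d/42)
(R(-57, 188) - 21138)/(-47816 - 39020/33470) = ((-1/42*(-57) - 1/42*188) - 21138)/(-47816 - 39020/33470) = ((19/14 - 94/21) - 21138)/(-47816 - 39020*1/33470) = (-131/42 - 21138)/(-47816 - 3902/3347) = -887927/(42*(-160044054/3347)) = -887927/42*(-3347/160044054) = 2971891669/6721850268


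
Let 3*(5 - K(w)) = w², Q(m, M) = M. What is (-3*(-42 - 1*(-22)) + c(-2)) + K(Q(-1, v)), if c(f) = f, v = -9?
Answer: 36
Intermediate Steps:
K(w) = 5 - w²/3
(-3*(-42 - 1*(-22)) + c(-2)) + K(Q(-1, v)) = (-3*(-42 - 1*(-22)) - 2) + (5 - ⅓*(-9)²) = (-3*(-42 + 22) - 2) + (5 - ⅓*81) = (-3*(-20) - 2) + (5 - 27) = (60 - 2) - 22 = 58 - 22 = 36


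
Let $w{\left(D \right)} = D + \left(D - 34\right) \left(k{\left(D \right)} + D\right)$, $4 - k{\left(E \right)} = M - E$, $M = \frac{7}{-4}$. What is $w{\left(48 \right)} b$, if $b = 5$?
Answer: $\frac{14725}{2} \approx 7362.5$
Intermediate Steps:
$M = - \frac{7}{4}$ ($M = 7 \left(- \frac{1}{4}\right) = - \frac{7}{4} \approx -1.75$)
$k{\left(E \right)} = \frac{23}{4} + E$ ($k{\left(E \right)} = 4 - \left(- \frac{7}{4} - E\right) = 4 + \left(\frac{7}{4} + E\right) = \frac{23}{4} + E$)
$w{\left(D \right)} = D + \left(-34 + D\right) \left(\frac{23}{4} + 2 D\right)$ ($w{\left(D \right)} = D + \left(D - 34\right) \left(\left(\frac{23}{4} + D\right) + D\right) = D + \left(-34 + D\right) \left(\frac{23}{4} + 2 D\right)$)
$w{\left(48 \right)} b = \left(- \frac{391}{2} + 2 \cdot 48^{2} - 2940\right) 5 = \left(- \frac{391}{2} + 2 \cdot 2304 - 2940\right) 5 = \left(- \frac{391}{2} + 4608 - 2940\right) 5 = \frac{2945}{2} \cdot 5 = \frac{14725}{2}$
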